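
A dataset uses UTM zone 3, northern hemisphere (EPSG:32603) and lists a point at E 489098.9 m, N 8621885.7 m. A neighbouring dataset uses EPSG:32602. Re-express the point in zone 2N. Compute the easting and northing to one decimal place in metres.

E 631909.6 m, N 8628081.6 m

UTM 3N → geographic: φ = 77.67270023°, λ = -165.45739948°.
UTM 2N (λ₀ = -171°) forward: E = 631909.611 m, N = 8628081.642 m.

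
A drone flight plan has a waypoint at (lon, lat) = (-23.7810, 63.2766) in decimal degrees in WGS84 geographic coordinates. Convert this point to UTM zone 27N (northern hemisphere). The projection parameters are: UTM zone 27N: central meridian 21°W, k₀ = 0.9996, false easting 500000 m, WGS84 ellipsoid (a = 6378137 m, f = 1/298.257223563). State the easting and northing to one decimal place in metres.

Zone 27 central meridian λ₀ = 6×27 − 183 = -21°; Δλ = -2.7810°.
Transverse Mercator on WGS84 with k₀ = 0.9996 gives E = 360502.327 m, N = 7019432.454 m.

E 360502.3 m, N 7019432.5 m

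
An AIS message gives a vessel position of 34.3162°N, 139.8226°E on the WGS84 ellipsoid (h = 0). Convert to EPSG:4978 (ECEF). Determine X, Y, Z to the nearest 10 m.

X -4029270 m, Y 3402270 m, Z 3575470 m

WGS84: a = 6378137 m, e² = 0.006694380; N(φ) = a/√(1−e²sin²φ) = 6384933.038 m.
X = (N+h)·cosφ·cosλ = -4029270.134 m; Y = (N+h)·cosφ·sinλ = 3402273.851 m; Z = (N(1−e²)+h)·sinφ = 3575470.426 m.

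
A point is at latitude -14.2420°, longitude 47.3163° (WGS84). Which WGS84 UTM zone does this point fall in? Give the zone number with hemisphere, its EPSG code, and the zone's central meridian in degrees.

Zone 38S (EPSG:32738), central meridian 45°

UTM zone = ⌊(λ + 180)/6⌋ + 1; 47.3163° ∈ [42°, 48°) → zone 38.
Hemisphere: S (φ < 0).
Central meridian λ₀ = 6×38 − 183 = 45°.
EPSG code: 32738.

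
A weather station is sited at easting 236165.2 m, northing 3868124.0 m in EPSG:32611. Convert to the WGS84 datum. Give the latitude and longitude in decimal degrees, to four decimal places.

lat 34.9213°, lon -119.8881°

Zone 11N: λ₀ = -117°, k₀ = 0.9996, false easting 500000 m.
Meridian distance M = (N − FN)/k₀ = 3869671.9 m.
Inverse transverse Mercator on WGS84 gives φ = 34.92129970°, λ = -119.88810000°.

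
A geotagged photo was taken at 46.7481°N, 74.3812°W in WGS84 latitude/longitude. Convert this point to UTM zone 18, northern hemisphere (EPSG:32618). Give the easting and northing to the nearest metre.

Zone 18 central meridian λ₀ = 6×18 − 183 = -75°; Δλ = +0.6188°.
Transverse Mercator on WGS84 with k₀ = 0.9996 gives E = 547265.219 m, N = 5177357.899 m.

E 547265 m, N 5177358 m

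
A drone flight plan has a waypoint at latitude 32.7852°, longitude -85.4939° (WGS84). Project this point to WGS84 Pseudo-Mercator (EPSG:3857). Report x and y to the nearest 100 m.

Web Mercator is spherical with R = a = 6378137 m.
x = R·λ = 6378137 × -1.492150045 = -9517137.414 m.
y = R·ln tan(π/4 + φ/2) = 6378137 × 0.606262838 = 3866827.440 m.

x -9517100 m, y 3866800 m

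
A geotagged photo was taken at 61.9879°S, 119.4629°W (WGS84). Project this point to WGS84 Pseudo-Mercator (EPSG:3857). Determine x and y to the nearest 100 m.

x -13298500 m, y -8856300 m

Web Mercator is spherical with R = a = 6378137 m.
x = R·λ = 6378137 × -2.085020939 = -13298549.197 m.
y = R·ln tan(π/4 + φ/2) = 6378137 × -1.388536223 = -8856274.260 m.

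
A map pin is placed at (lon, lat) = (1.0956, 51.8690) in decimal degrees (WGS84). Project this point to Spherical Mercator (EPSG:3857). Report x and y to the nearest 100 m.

Web Mercator is spherical with R = a = 6378137 m.
x = R·λ = 6378137 × 0.019121827 = 121961.634 m.
y = R·ln tan(π/4 + φ/2) = 6378137 × 1.062453432 = 6776473.545 m.

x 122000 m, y 6776500 m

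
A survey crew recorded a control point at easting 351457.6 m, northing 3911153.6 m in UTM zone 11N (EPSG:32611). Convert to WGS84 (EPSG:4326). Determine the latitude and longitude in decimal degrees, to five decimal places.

Zone 11N: λ₀ = -117°, k₀ = 0.9996, false easting 500000 m.
Meridian distance M = (N − FN)/k₀ = 3912718.7 m.
Inverse transverse Mercator on WGS84 gives φ = 35.33259998°, λ = -118.63439964°.

lat 35.33260°, lon -118.63440°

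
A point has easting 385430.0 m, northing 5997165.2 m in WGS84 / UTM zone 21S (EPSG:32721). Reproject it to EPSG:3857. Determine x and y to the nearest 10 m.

x -6487010 m, y -4323140 m

Unproject from UTM 21S (λ₀ = -57°) → φ = -36.16349973°, λ = -58.27379985°.
Web Mercator (R = 6378137 m): x = -6487009.726 m, y = -4323142.067 m.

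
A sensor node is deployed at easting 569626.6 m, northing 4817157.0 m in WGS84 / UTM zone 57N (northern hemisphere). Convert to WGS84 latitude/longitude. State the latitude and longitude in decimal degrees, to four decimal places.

Zone 57N: λ₀ = 159°, k₀ = 0.9996, false easting 500000 m.
Meridian distance M = (N − FN)/k₀ = 4819084.6 m.
Inverse transverse Mercator on WGS84 gives φ = 43.50410002°, λ = 159.86129939°.

lat 43.5041°, lon 159.8613°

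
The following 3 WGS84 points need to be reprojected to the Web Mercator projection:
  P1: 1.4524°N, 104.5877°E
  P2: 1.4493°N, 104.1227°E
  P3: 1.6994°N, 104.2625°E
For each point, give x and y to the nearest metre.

Web Mercator: x = R·λ, y = R·ln tan(π/4+φ/2), R = 6378137 m.
P1 (1.4524°, 104.5877°) → (11642649.507, 161697.747) m.
P2 (1.4493°, 104.1227°) → (11590885.944, 161352.546) m.
P3 (1.6994°, 104.2625°) → (11606448.409, 189204.086) m.

P1: x 11642650 m, y 161698 m; P2: x 11590886 m, y 161353 m; P3: x 11606448 m, y 189204 m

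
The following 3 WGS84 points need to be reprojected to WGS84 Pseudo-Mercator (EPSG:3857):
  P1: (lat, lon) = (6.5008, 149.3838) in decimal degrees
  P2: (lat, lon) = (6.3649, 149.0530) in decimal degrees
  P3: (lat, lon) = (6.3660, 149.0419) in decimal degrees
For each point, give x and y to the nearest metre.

Web Mercator: x = R·λ, y = R·ln tan(π/4+φ/2), R = 6378137 m.
P1 (6.5008°, 149.3838°) → (16629328.549, 725223.417) m.
P2 (6.3649°, 149.0530°) → (16592504.061, 709999.241) m.
P3 (6.3660°, 149.0419°) → (16591268.415, 710122.452) m.

P1: x 16629329 m, y 725223 m; P2: x 16592504 m, y 709999 m; P3: x 16591268 m, y 710122 m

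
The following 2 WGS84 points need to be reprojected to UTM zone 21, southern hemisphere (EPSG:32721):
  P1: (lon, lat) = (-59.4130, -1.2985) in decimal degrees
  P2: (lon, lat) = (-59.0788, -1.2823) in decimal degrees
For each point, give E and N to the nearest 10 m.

UTM zone 21S: λ₀ = -57°, k₀ = 0.9996.
P1 (-1.2985°, -59.4130°) → (231482.163, 9856348.298) m.
P2 (-1.2823°, -59.0788°) → (268688.103, 9858173.148) m.

P1: E 231480 m, N 9856350 m; P2: E 268690 m, N 9858170 m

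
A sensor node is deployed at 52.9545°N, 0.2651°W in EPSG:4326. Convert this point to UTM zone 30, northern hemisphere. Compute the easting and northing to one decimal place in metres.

E 683714.0 m, N 5870709.8 m

Zone 30 central meridian λ₀ = 6×30 − 183 = -3°; Δλ = +2.7349°.
Transverse Mercator on WGS84 with k₀ = 0.9996 gives E = 683713.960 m, N = 5870709.807 m.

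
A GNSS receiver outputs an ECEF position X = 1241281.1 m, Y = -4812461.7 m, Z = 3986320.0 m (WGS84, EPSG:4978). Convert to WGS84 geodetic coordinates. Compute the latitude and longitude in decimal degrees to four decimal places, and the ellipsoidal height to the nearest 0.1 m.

λ = atan2(Y, X) = -75.53690025°; p = √(X²+Y²) = 4969966.4 m.
Bowring's method on WGS84 (a = 6378137 m, b = 6356752.314 m) gives φ = 38.92040018°, h = 1391.639 m.

lat 38.9204°, lon -75.5369°, h 1391.6 m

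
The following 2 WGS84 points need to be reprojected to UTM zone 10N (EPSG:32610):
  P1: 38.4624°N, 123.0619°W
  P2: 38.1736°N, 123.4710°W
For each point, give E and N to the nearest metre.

UTM zone 10N: λ₀ = -123°, k₀ = 0.9996.
P1 (38.4624°, -123.0619°) → (494599.647, 4257123.100) m.
P2 (38.1736°, -123.4710°) → (458745.020, 4225181.388) m.

P1: E 494600 m, N 4257123 m; P2: E 458745 m, N 4225181 m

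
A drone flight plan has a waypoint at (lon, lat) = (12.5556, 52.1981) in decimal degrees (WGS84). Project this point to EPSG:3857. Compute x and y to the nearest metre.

x 1397683 m, y 6836024 m

Web Mercator is spherical with R = a = 6378137 m.
x = R·λ = 6378137 × 0.219136560 = 1397682.999 m.
y = R·ln tan(π/4 + φ/2) = 6378137 × 1.071790091 = 6836024.038 m.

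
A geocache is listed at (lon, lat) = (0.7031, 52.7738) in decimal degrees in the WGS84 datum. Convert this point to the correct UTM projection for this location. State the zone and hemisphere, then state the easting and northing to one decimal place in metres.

Zone 31N: E 345060.9 m, N 5849581.6 m

Longitude 0.7031° lies in the 6° band [0°, 6°), giving zone 31; latitude is north of the equator, so 31N.
Zone 31 central meridian λ₀ = 6×31 − 183 = 3°; Δλ = -2.2969°.
Transverse Mercator on WGS84 with k₀ = 0.9996 gives E = 345060.884 m, N = 5849581.573 m.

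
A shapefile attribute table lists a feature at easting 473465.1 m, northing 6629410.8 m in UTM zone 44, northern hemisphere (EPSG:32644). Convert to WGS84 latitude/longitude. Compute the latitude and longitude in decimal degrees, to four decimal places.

Zone 44N: λ₀ = 81°, k₀ = 0.9996, false easting 500000 m.
Meridian distance M = (N − FN)/k₀ = 6632063.6 m.
Inverse transverse Mercator on WGS84 gives φ = 59.80159988°, λ = 80.52709985°.

lat 59.8016°, lon 80.5271°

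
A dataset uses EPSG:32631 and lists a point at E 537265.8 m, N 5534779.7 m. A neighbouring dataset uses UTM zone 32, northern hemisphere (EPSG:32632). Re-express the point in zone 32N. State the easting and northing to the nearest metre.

UTM 31N → geographic: φ = 49.96420013°, λ = 3.51960043°.
UTM 32N (λ₀ = 9°) forward: E = 107047.739 m, N = 5549059.318 m.

E 107048 m, N 5549059 m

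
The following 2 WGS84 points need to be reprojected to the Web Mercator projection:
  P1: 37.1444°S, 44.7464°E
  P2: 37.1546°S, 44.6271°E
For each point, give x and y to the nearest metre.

P1: x 4981146 m, y -4459253 m; P2: x 4967866 m, y -4460678 m

Web Mercator: x = R·λ, y = R·ln tan(π/4+φ/2), R = 6378137 m.
P1 (-37.1444°, 44.7464°) → (4981146.463, -4459253.443) m.
P2 (-37.1546°, 44.6271°) → (4967866.048, -4460677.997) m.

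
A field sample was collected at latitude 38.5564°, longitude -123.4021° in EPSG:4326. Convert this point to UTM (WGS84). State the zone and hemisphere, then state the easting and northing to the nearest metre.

Zone 10N: E 464965 m, N 4267628 m

Longitude -123.4021° lies in the 6° band [-126°, -120°), giving zone 10; latitude is north of the equator, so 10N.
Zone 10 central meridian λ₀ = 6×10 − 183 = -123°; Δλ = -0.4021°.
Transverse Mercator on WGS84 with k₀ = 0.9996 gives E = 464965.028 m, N = 4267628.314 m.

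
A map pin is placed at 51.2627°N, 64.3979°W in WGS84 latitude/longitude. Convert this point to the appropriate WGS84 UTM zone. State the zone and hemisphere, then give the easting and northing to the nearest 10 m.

Longitude -64.3979° lies in the 6° band [-66°, -60°), giving zone 20; latitude is north of the equator, so 20N.
Zone 20 central meridian λ₀ = 6×20 − 183 = -63°; Δλ = -1.3979°.
Transverse Mercator on WGS84 with k₀ = 0.9996 gives E = 402466.952 m, N = 5679966.938 m.

Zone 20N: E 402470 m, N 5679970 m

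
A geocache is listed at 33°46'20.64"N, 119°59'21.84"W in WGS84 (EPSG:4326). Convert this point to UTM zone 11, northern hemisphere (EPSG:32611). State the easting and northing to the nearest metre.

E 223153 m, N 3740938 m

Zone 11 central meridian λ₀ = 6×11 − 183 = -117°; Δλ = -2.9894°.
Transverse Mercator on WGS84 with k₀ = 0.9996 gives E = 223152.949 m, N = 3740937.603 m.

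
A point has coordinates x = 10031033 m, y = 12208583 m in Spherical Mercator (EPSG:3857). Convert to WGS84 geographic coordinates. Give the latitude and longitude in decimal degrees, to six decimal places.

R = 6378137 m. λ = x/R = 90.11030259°.
φ = 2·arctan(exp(y/R)) − 90° = 2·arctan(6.78104) − 90° = 73.22210106°.

lat 73.222101°, lon 90.110303°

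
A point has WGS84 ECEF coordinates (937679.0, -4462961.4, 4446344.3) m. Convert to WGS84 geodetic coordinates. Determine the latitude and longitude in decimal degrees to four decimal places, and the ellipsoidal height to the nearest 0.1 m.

lat 44.4668°, lon -78.1346°, h 1553.5 m

λ = atan2(Y, X) = -78.13460050°; p = √(X²+Y²) = 4560402.0 m.
Bowring's method on WGS84 (a = 6378137 m, b = 6356752.314 m) gives φ = 44.46679976°, h = 1553.515 m.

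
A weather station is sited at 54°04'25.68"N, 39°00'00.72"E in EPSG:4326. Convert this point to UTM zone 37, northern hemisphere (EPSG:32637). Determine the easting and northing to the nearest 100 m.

Zone 37 central meridian λ₀ = 6×37 − 183 = 39°; Δλ = +0.0002°.
Transverse Mercator on WGS84 with k₀ = 0.9996 gives E = 500013.087 m, N = 5991732.736 m.

E 500000 m, N 5991700 m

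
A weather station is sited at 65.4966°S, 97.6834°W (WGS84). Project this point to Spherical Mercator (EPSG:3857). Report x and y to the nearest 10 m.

x -10874070 m, y -9740410 m

Web Mercator is spherical with R = a = 6378137 m.
x = R·λ = 6378137 × -1.704896955 = -10874066.347 m.
y = R·ln tan(π/4 + φ/2) = 6378137 × -1.527156084 = -9740410.724 m.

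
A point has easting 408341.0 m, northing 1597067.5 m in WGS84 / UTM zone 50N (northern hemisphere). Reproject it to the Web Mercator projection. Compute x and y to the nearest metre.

x 12929714 m, y 1625274 m

Unproject from UTM 50N (λ₀ = 117°) → φ = 14.44460043°, λ = 116.14960018°.
Web Mercator (R = 6378137 m): x = 12929714.348 m, y = 1625274.312 m.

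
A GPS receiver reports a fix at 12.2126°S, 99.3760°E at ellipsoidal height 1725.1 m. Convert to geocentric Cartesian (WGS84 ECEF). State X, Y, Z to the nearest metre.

WGS84: a = 6378137 m, e² = 0.006694380; N(φ) = a/√(1−e²sin²φ) = 6379092.555 m.
X = (N+h)·cosφ·cosλ = -1015991.314 m; Y = (N+h)·cosφ·sinλ = 6153100.442 m; Z = (N(1−e²)+h)·sinφ = -1340762.877 m.

X -1015991 m, Y 6153100 m, Z -1340763 m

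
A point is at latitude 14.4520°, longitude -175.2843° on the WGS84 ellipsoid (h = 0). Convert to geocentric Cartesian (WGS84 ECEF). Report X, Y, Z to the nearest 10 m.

WGS84: a = 6378137 m, e² = 0.006694380; N(φ) = a/√(1−e²sin²φ) = 6379467.120 m.
X = (N+h)·cosφ·cosλ = -6156690.195 m; Y = (N+h)·cosφ·sinλ = -507870.551 m; Z = (N(1−e²)+h)·sinφ = 1581457.996 m.

X -6156690 m, Y -507870 m, Z 1581460 m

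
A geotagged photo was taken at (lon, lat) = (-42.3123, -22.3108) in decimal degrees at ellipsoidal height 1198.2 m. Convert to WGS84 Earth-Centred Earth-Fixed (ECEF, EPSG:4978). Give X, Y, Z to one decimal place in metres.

WGS84: a = 6378137 m, e² = 0.006694380; N(φ) = a/√(1−e²sin²φ) = 6381216.009 m.
X = (N+h)·cosφ·cosλ = 4366383.693 m; Y = (N+h)·cosφ·sinλ = -3974817.257 m; Z = (N(1−e²)+h)·sinφ = -2406742.255 m.

X 4366383.7 m, Y -3974817.3 m, Z -2406742.3 m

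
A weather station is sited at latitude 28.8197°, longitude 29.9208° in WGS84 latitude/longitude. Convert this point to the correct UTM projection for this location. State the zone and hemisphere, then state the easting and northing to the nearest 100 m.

Zone 35N: E 785000 m, N 3191500 m

Longitude 29.9208° lies in the 6° band [24°, 30°), giving zone 35; latitude is north of the equator, so 35N.
Zone 35 central meridian λ₀ = 6×35 − 183 = 27°; Δλ = +2.9208°.
Transverse Mercator on WGS84 with k₀ = 0.9996 gives E = 785044.554 m, N = 3191514.476 m.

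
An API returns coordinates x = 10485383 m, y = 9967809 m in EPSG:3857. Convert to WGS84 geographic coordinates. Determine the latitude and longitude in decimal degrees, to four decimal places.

lat 66.3302°, lon 94.1918°

R = 6378137 m. λ = x/R = 94.19179809°.
φ = 2·arctan(exp(y/R)) − 90° = 2·arctan(4.77221) − 90° = 66.33020137°.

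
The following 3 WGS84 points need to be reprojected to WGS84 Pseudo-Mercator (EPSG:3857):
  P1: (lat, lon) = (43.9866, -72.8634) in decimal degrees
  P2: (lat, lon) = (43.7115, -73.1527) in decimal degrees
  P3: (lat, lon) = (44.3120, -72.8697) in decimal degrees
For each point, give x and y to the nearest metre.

Web Mercator: x = R·λ, y = R·ln tan(π/4+φ/2), R = 6378137 m.
P1 (43.9866°, -72.8634°) → (-8111116.585, 5463368.737) m.
P2 (43.7115°, -73.1527°) → (-8143321.314, 5420904.152) m.
P3 (44.3120°, -72.8697°) → (-8111817.898, 5513852.538) m.

P1: x -8111117 m, y 5463369 m; P2: x -8143321 m, y 5420904 m; P3: x -8111818 m, y 5513853 m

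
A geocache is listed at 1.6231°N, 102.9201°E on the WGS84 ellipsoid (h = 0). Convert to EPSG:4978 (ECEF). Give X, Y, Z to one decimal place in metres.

WGS84: a = 6378137 m, e² = 0.006694380; N(φ) = a/√(1−e²sin²φ) = 6378154.128 m.
X = (N+h)·cosφ·cosλ = -1425532.430 m; Y = (N+h)·cosφ·sinλ = 6214182.947 m; Z = (N(1−e²)+h)·sinφ = 179449.585 m.

X -1425532.4 m, Y 6214182.9 m, Z 179449.6 m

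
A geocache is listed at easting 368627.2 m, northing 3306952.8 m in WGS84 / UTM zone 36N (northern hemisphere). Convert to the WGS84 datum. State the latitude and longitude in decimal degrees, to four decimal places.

Zone 36N: λ₀ = 33°, k₀ = 0.9996, false easting 500000 m.
Meridian distance M = (N − FN)/k₀ = 3308276.1 m.
Inverse transverse Mercator on WGS84 gives φ = 29.88620022°, λ = 31.63949992°.

lat 29.8862°, lon 31.6395°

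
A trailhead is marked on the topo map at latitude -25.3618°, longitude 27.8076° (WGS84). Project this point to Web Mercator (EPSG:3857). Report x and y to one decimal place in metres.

Web Mercator is spherical with R = a = 6378137 m.
x = R·λ = 6378137 × 0.485334177 = 3095527.872 m.
y = R·ln tan(π/4 + φ/2) = 6378137 × -0.457853046 = -2920249.454 m.

x 3095527.9 m, y -2920249.5 m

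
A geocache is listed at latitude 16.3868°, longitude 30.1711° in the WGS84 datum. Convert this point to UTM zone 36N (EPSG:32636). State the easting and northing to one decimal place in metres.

E 197816.7 m, N 1813827.6 m

Zone 36 central meridian λ₀ = 6×36 − 183 = 33°; Δλ = -2.8289°.
Transverse Mercator on WGS84 with k₀ = 0.9996 gives E = 197816.742 m, N = 1813827.644 m.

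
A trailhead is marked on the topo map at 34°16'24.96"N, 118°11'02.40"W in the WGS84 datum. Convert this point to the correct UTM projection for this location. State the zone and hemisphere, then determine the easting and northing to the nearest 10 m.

Longitude -118.1840° lies in the 6° band [-120°, -114°), giving zone 11; latitude is north of the equator, so 11N.
Zone 11 central meridian λ₀ = 6×11 − 183 = -117°; Δλ = -1.1840°.
Transverse Mercator on WGS84 with k₀ = 0.9996 gives E = 391009.105 m, N = 3793127.110 m.

Zone 11N: E 391010 m, N 3793130 m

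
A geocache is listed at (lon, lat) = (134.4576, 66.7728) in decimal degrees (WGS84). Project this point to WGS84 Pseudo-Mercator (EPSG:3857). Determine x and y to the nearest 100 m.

Web Mercator is spherical with R = a = 6378137 m.
x = R·λ = 6378137 × 2.346727824 = 14967751.565 m.
y = R·ln tan(π/4 + φ/2) = 6378137 × 1.582222150 = 10091629.640 m.

x 14967800 m, y 10091600 m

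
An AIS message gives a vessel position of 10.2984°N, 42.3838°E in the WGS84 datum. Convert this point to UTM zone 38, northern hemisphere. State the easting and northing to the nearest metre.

Zone 38 central meridian λ₀ = 6×38 − 183 = 45°; Δλ = -2.6162°.
Transverse Mercator on WGS84 with k₀ = 0.9996 gives E = 213447.839 m, N = 1139575.125 m.

E 213448 m, N 1139575 m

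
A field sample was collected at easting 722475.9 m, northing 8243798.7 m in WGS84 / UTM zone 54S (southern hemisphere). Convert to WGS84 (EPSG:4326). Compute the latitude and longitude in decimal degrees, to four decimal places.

lat -15.8749°, lon 143.0777°

Zone 54S: λ₀ = 141°, k₀ = 0.9996, false easting 500000 m, false northing 10000000 m.
Meridian distance M = (N − FN)/k₀ = -1756904.1 m.
Inverse transverse Mercator on WGS84 gives φ = -15.87489968°, λ = 143.07769980°.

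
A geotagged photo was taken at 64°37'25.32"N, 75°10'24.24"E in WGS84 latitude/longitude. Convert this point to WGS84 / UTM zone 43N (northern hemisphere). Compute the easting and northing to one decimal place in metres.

E 508291.8 m, N 7166529.1 m

Zone 43 central meridian λ₀ = 6×43 − 183 = 75°; Δλ = +0.1734°.
Transverse Mercator on WGS84 with k₀ = 0.9996 gives E = 508291.806 m, N = 7166529.100 m.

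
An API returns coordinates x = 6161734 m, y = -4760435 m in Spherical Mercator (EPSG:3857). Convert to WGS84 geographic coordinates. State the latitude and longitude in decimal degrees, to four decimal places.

R = 6378137 m. λ = x/R = 55.35179829°.
φ = 2·arctan(exp(y/R)) − 90° = 2·arctan(0.47409) − 90° = -39.27009819°.

lat -39.2701°, lon 55.3518°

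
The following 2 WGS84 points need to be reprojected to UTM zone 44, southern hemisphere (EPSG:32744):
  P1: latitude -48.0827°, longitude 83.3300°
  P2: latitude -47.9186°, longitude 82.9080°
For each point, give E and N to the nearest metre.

UTM zone 44S: λ₀ = 81°, k₀ = 0.9996.
P1 (-48.0827°, 83.3300°) → (673524.473, 4671881.825) m.
P2 (-47.9186°, 82.9080°) → (642549.324, 4690985.069) m.

P1: E 673524 m, N 4671882 m; P2: E 642549 m, N 4690985 m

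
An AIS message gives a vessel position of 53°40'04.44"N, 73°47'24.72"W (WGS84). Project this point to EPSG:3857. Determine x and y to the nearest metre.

Web Mercator is spherical with R = a = 6378137 m.
x = R·λ = 6378137 × -1.287881946 = -8214287.490 m.
y = R·ln tan(π/4 + φ/2) = 6378137 × 1.114355139 = 7107509.740 m.

x -8214287 m, y 7107510 m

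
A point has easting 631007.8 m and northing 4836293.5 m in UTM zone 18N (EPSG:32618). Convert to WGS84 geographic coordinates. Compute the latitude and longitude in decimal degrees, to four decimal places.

lat 43.6681°, lon -73.3750°

Zone 18N: λ₀ = -75°, k₀ = 0.9996, false easting 500000 m.
Meridian distance M = (N − FN)/k₀ = 4838228.8 m.
Inverse transverse Mercator on WGS84 gives φ = 43.66810036°, λ = -73.37500051°.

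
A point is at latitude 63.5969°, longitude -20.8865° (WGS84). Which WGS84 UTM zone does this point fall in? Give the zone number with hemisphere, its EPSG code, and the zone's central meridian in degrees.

UTM zone = ⌊(λ + 180)/6⌋ + 1; -20.8865° ∈ [-24°, -18°) → zone 27.
Hemisphere: N (φ ≥ 0).
Central meridian λ₀ = 6×27 − 183 = -21°.
EPSG code: 32627.

Zone 27N (EPSG:32627), central meridian -21°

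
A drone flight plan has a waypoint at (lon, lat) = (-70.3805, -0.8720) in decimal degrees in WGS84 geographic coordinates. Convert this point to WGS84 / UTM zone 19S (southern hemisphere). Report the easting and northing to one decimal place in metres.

E 346387.6 m, N 9903589.6 m

Zone 19 central meridian λ₀ = 6×19 − 183 = -69°; Δλ = -1.3805°.
Transverse Mercator on WGS84 with k₀ = 0.9996 gives E = 346387.628 m, N = 9903589.557 m.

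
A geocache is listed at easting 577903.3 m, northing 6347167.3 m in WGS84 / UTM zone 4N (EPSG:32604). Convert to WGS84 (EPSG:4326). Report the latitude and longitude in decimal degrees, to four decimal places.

lat 57.2609°, lon -157.7085°

Zone 4N: λ₀ = -159°, k₀ = 0.9996, false easting 500000 m.
Meridian distance M = (N − FN)/k₀ = 6349707.2 m.
Inverse transverse Mercator on WGS84 gives φ = 57.26090021°, λ = -157.70850001°.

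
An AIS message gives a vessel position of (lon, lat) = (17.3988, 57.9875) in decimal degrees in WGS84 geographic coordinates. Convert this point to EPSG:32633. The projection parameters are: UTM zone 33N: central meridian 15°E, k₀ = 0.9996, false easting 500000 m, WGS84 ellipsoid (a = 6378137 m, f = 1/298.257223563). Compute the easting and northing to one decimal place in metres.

E 641822.4 m, N 6429836.4 m

Zone 33 central meridian λ₀ = 6×33 − 183 = 15°; Δλ = +2.3988°.
Transverse Mercator on WGS84 with k₀ = 0.9996 gives E = 641822.442 m, N = 6429836.446 m.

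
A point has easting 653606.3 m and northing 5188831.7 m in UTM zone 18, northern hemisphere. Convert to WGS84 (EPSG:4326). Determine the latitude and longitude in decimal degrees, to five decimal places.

lat 46.83530°, lon -72.98570°

Zone 18N: λ₀ = -75°, k₀ = 0.9996, false easting 500000 m.
Meridian distance M = (N − FN)/k₀ = 5190908.1 m.
Inverse transverse Mercator on WGS84 gives φ = 46.83530013°, λ = -72.98569975°.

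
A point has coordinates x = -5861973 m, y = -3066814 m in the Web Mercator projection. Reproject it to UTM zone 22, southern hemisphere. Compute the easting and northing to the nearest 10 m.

E 334730 m, N 7062820 m

Web Mercator inverse (R = 6378137 m) → φ = -26.54559777°, λ = -52.65899941°.
UTM 22S forward: E = 334731.678 m, N = 7062822.862 m.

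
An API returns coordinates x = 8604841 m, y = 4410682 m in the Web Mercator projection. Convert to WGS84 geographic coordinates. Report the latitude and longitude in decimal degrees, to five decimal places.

lat 36.79580°, lon 77.29860°

R = 6378137 m. λ = x/R = 77.29860188°.
φ = 2·arctan(exp(y/R)) − 90° = 2·arctan(1.99677) − 90° = 36.79579976°.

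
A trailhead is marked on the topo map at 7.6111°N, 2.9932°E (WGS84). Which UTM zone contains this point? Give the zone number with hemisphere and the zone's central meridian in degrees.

Zone 31N, central meridian 3°

UTM zone = ⌊(λ + 180)/6⌋ + 1; 2.9932° ∈ [0°, 6°) → zone 31.
Hemisphere: N (φ ≥ 0).
Central meridian λ₀ = 6×31 − 183 = 3°.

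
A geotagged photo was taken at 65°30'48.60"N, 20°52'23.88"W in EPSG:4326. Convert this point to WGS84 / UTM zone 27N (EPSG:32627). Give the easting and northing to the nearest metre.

E 505860 m, N 7265691 m

Zone 27 central meridian λ₀ = 6×27 − 183 = -21°; Δλ = +0.1267°.
Transverse Mercator on WGS84 with k₀ = 0.9996 gives E = 505859.809 m, N = 7265691.007 m.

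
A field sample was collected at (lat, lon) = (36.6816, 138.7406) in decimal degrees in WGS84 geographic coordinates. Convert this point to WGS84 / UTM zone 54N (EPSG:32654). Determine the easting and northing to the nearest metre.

Zone 54 central meridian λ₀ = 6×54 − 183 = 141°; Δλ = -2.2594°.
Transverse Mercator on WGS84 with k₀ = 0.9996 gives E = 298117.235 m, N = 4061930.716 m.

E 298117 m, N 4061931 m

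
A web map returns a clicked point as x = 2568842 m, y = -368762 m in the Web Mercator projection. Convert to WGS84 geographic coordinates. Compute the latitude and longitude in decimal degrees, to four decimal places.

lat -3.3108°, lon 23.0763°

R = 6378137 m. λ = x/R = 23.07630031°.
φ = 2·arctan(exp(y/R)) − 90° = 2·arctan(0.94382) − 90° = -3.31080139°.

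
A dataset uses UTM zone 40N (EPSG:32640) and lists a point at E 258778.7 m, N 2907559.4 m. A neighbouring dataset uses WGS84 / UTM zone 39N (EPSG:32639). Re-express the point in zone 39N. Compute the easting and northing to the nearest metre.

E 858065 m, N 2910270 m

UTM 40N → geographic: φ = 26.26749972°, λ = 54.58459979°.
UTM 39N (λ₀ = 51°) forward: E = 858065.091 m, N = 2910269.628 m.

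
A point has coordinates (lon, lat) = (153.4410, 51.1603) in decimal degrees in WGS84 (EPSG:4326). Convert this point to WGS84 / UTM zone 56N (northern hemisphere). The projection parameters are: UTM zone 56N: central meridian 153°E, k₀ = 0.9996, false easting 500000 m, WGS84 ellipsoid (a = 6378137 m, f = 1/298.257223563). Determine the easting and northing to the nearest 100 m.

E 530800 m, N 5667700 m

Zone 56 central meridian λ₀ = 6×56 − 183 = 153°; Δλ = +0.4410°.
Transverse Mercator on WGS84 with k₀ = 0.9996 gives E = 530837.978 m, N = 5667743.540 m.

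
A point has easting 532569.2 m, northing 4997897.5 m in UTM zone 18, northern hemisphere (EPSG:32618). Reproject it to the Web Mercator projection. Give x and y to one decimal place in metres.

x -8302853.3 m, y 5642610.2 m

Unproject from UTM 18N (λ₀ = -75°) → φ = 45.13380002°, λ = -74.58580034°.
Web Mercator (R = 6378137 m): x = -8302853.314 m, y = 5642610.214 m.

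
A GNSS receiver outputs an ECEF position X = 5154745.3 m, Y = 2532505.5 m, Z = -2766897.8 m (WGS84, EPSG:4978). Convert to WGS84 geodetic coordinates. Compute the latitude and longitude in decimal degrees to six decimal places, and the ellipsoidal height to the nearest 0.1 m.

lat -25.873900°, lon 26.164700°, h 914.3 m

λ = atan2(Y, X) = 26.16469963°; p = √(X²+Y²) = 5743255.5 m.
Bowring's method on WGS84 (a = 6378137 m, b = 6356752.314 m) gives φ = -25.87389981°, h = 914.256 m.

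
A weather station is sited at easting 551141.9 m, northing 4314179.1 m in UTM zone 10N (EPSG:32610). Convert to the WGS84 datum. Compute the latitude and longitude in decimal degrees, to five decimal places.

lat 38.97510°, lon -122.40960°

Zone 10N: λ₀ = -123°, k₀ = 0.9996, false easting 500000 m.
Meridian distance M = (N − FN)/k₀ = 4315905.5 m.
Inverse transverse Mercator on WGS84 gives φ = 38.97509959°, λ = -122.40959973°.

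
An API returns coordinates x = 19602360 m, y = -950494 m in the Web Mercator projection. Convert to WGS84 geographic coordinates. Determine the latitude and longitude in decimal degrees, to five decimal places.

lat -8.50700°, lon 176.09100°

R = 6378137 m. λ = x/R = 176.09099593°.
φ = 2·arctan(exp(y/R)) − 90° = 2·arctan(0.86155) − 90° = -8.50700351°.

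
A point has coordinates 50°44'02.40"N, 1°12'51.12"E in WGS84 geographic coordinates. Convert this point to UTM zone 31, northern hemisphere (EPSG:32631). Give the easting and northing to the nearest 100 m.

E 374000 m, N 5621800 m

Zone 31 central meridian λ₀ = 6×31 − 183 = 3°; Δλ = -1.7858°.
Transverse Mercator on WGS84 with k₀ = 0.9996 gives E = 373980.038 m, N = 5621766.067 m.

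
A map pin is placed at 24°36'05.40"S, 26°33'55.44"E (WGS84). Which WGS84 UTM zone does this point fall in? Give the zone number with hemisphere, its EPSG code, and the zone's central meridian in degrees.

UTM zone = ⌊(λ + 180)/6⌋ + 1; 26.5654° ∈ [24°, 30°) → zone 35.
Hemisphere: S (φ < 0).
Central meridian λ₀ = 6×35 − 183 = 27°.
EPSG code: 32735.

Zone 35S (EPSG:32735), central meridian 27°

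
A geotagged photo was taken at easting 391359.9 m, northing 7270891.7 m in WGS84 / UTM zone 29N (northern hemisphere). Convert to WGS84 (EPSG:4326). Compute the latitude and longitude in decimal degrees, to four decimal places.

lat 65.5420°, lon -11.3520°

Zone 29N: λ₀ = -9°, k₀ = 0.9996, false easting 500000 m.
Meridian distance M = (N − FN)/k₀ = 7273801.2 m.
Inverse transverse Mercator on WGS84 gives φ = 65.54199967°, λ = -11.35199991°.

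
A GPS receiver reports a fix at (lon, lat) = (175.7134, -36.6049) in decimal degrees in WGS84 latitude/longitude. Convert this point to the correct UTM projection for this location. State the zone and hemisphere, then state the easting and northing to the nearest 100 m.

Longitude 175.7134° lies in the 6° band [174°, 180°), giving zone 60; latitude is south of the equator, so 60S.
Zone 60 central meridian λ₀ = 6×60 − 183 = 177°; Δλ = -1.2866°.
Transverse Mercator on WGS84 with k₀ = 0.9996 gives E = 384930.992 m, N = 5948185.434 m.

Zone 60S: E 384900 m, N 5948200 m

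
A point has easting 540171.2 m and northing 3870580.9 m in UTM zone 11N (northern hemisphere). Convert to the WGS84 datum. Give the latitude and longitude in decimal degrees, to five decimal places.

Zone 11N: λ₀ = -117°, k₀ = 0.9996, false easting 500000 m.
Meridian distance M = (N − FN)/k₀ = 3872129.8 m.
Inverse transverse Mercator on WGS84 gives φ = 34.97700001°, λ = -116.55990026°.

lat 34.97700°, lon -116.55990°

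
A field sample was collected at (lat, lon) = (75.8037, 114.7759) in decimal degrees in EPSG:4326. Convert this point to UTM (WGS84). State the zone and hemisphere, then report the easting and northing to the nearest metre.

Zone 50N: E 439127 m, N 8414427 m

Longitude 114.7759° lies in the 6° band [114°, 120°), giving zone 50; latitude is north of the equator, so 50N.
Zone 50 central meridian λ₀ = 6×50 − 183 = 117°; Δλ = -2.2241°.
Transverse Mercator on WGS84 with k₀ = 0.9996 gives E = 439126.799 m, N = 8414427.314 m.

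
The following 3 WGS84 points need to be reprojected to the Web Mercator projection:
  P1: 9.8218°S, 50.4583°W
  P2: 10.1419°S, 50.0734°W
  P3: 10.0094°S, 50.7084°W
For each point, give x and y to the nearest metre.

Web Mercator: x = R·λ, y = R·ln tan(π/4+φ/2), R = 6378137 m.
P1 (-9.8218°, -50.4583°) → (-5616992.262, -1098752.311) m.
P2 (-10.1419°, -50.0734°) → (-5574145.390, -1134933.413) m.
P3 (-10.0094°, -50.7084°) → (-5644833.267, -1119952.536) m.

P1: x -5616992 m, y -1098752 m; P2: x -5574145 m, y -1134933 m; P3: x -5644833 m, y -1119953 m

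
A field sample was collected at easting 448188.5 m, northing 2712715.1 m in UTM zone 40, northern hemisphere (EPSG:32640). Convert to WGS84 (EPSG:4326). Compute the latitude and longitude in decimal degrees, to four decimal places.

lat 24.5274°, lon 56.4885°

Zone 40N: λ₀ = 57°, k₀ = 0.9996, false easting 500000 m.
Meridian distance M = (N − FN)/k₀ = 2713800.6 m.
Inverse transverse Mercator on WGS84 gives φ = 24.52740014°, λ = 56.48849952°.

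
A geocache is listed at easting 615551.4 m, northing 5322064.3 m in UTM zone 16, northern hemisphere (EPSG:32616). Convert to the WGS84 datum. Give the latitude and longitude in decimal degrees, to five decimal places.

Zone 16N: λ₀ = -87°, k₀ = 0.9996, false easting 500000 m.
Meridian distance M = (N − FN)/k₀ = 5324194.0 m.
Inverse transverse Mercator on WGS84 gives φ = 48.04139984°, λ = -85.44969969°.

lat 48.04140°, lon -85.44970°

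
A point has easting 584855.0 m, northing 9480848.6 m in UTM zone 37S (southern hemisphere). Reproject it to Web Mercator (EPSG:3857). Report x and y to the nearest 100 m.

x 4426600 m, y -523400 m

Unproject from UTM 37S (λ₀ = 39°) → φ = -4.69640039°, λ = 39.76509964°.
Web Mercator (R = 6378137 m): x = 4426630.643 m, y = -523387.309 m.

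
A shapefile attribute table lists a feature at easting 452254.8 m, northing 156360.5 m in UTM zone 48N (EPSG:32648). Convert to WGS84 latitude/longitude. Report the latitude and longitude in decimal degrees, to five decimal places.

Zone 48N: λ₀ = 105°, k₀ = 0.9996, false easting 500000 m.
Meridian distance M = (N − FN)/k₀ = 156423.1 m.
Inverse transverse Mercator on WGS84 gives φ = 1.41459967°, λ = 104.57080005°.

lat 1.41460°, lon 104.57080°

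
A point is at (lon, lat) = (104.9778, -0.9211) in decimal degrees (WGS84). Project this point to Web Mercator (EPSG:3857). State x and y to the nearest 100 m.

Web Mercator is spherical with R = a = 6378137 m.
x = R·λ = 6378137 × 1.832208252 = 11686075.241 m.
y = R·ln tan(π/4 + φ/2) = 6378137 × -0.016076920 = -102540.800 m.

x 11686100 m, y -102500 m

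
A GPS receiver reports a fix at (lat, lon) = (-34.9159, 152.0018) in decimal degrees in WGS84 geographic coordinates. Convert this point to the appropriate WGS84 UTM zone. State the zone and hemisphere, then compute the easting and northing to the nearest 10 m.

Zone 56S: E 408820 m, N 6135830 m

Longitude 152.0018° lies in the 6° band [150°, 156°), giving zone 56; latitude is south of the equator, so 56S.
Zone 56 central meridian λ₀ = 6×56 − 183 = 153°; Δλ = -0.9982°.
Transverse Mercator on WGS84 with k₀ = 0.9996 gives E = 408817.896 m, N = 6135828.588 m.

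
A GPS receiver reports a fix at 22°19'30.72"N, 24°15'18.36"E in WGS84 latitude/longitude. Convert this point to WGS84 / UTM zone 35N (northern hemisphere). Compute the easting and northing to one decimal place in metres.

E 217242.2 m, N 2471397.0 m

Zone 35 central meridian λ₀ = 6×35 − 183 = 27°; Δλ = -2.7449°.
Transverse Mercator on WGS84 with k₀ = 0.9996 gives E = 217242.158 m, N = 2471396.964 m.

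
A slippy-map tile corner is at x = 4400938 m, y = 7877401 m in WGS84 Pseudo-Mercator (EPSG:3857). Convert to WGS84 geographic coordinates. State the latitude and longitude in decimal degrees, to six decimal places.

lat 57.569401°, lon 39.534299°

R = 6378137 m. λ = x/R = 39.53429870°.
φ = 2·arctan(exp(y/R)) − 90° = 2·arctan(3.43860) − 90° = 57.56940135°.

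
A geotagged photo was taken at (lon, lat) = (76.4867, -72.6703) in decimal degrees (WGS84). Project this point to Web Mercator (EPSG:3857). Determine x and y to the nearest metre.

Web Mercator is spherical with R = a = 6378137 m.
x = R·λ = 6378137 × 1.334944749 = 8514460.496 m.
y = R·ln tan(π/4 + φ/2) = 6378137 × -1.881287886 = -11999111.875 m.

x 8514460 m, y -11999112 m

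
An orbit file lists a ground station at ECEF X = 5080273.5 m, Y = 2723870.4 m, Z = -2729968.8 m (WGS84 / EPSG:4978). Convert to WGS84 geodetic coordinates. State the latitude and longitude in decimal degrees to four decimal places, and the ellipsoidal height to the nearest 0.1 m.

λ = atan2(Y, X) = 28.19870049°; p = √(X²+Y²) = 5764429.6 m.
Bowring's method on WGS84 (a = 6378137 m, b = 6356752.314 m) gives φ = -25.49080030°, h = 3992.305 m.

lat -25.4908°, lon 28.1987°, h 3992.3 m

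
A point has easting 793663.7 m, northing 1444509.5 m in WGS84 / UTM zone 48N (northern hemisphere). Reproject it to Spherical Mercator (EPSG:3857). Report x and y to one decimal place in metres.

Unproject from UTM 48N (λ₀ = 105°) → φ = 13.05249996°, λ = 107.70770031°.
Web Mercator (R = 6378137 m): x = 11989966.353 m, y = 1465730.904 m.

x 11989966.4 m, y 1465730.9 m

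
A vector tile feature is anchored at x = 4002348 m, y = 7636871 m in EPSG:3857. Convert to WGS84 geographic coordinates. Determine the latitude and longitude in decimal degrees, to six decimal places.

R = 6378137 m. λ = x/R = 35.95370381°.
φ = 2·arctan(exp(y/R)) − 90° = 2·arctan(3.31133) − 90° = 56.39210019°.

lat 56.392100°, lon 35.953704°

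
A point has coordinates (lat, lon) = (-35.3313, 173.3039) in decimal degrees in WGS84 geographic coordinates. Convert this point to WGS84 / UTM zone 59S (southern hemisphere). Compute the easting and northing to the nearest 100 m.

Zone 59 central meridian λ₀ = 6×59 − 183 = 171°; Δλ = +2.3039°.
Transverse Mercator on WGS84 with k₀ = 0.9996 gives E = 709402.649 m, N = 6087780.528 m.

E 709400 m, N 6087800 m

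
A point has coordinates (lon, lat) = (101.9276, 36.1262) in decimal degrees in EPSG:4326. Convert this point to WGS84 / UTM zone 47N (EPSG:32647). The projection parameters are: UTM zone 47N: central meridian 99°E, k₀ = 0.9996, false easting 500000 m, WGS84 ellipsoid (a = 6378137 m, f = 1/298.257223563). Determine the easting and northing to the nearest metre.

E 763472 m, N 4001917 m

Zone 47 central meridian λ₀ = 6×47 − 183 = 99°; Δλ = +2.9276°.
Transverse Mercator on WGS84 with k₀ = 0.9996 gives E = 763471.836 m, N = 4001916.527 m.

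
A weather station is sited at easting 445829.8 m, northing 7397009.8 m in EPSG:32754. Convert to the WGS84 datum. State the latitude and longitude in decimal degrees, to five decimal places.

lat -23.53630°, lon 140.46930°

Zone 54S: λ₀ = 141°, k₀ = 0.9996, false easting 500000 m, false northing 10000000 m.
Meridian distance M = (N − FN)/k₀ = -2604031.8 m.
Inverse transverse Mercator on WGS84 gives φ = -23.53629979°, λ = 140.46930042°.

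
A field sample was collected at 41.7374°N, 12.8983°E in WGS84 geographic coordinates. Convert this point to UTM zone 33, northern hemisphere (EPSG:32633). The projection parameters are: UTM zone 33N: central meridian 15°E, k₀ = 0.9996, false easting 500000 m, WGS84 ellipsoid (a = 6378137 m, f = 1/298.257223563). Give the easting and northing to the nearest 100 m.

E 325200 m, N 4622800 m

Zone 33 central meridian λ₀ = 6×33 − 183 = 15°; Δλ = -2.1017°.
Transverse Mercator on WGS84 with k₀ = 0.9996 gives E = 325223.885 m, N = 4622755.205 m.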